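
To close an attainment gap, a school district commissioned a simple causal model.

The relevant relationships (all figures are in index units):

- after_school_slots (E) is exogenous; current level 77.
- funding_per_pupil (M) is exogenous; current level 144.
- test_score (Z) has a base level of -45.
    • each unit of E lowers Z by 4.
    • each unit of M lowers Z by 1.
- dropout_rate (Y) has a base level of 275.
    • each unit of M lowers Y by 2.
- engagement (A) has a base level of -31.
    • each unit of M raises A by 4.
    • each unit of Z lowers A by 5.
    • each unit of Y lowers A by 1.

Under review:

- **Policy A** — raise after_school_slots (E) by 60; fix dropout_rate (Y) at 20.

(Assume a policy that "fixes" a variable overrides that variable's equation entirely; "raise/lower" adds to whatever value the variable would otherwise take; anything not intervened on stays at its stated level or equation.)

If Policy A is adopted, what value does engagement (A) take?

4210

Policy A (E + 60, Y := 20):
  E = 77 + 60 = 137
  M = 144
  Z = -45 − 4·137 − 144 = -737
  Y = 20
  A = -31 + 4·144 − 5·(-737) − 20 = 4210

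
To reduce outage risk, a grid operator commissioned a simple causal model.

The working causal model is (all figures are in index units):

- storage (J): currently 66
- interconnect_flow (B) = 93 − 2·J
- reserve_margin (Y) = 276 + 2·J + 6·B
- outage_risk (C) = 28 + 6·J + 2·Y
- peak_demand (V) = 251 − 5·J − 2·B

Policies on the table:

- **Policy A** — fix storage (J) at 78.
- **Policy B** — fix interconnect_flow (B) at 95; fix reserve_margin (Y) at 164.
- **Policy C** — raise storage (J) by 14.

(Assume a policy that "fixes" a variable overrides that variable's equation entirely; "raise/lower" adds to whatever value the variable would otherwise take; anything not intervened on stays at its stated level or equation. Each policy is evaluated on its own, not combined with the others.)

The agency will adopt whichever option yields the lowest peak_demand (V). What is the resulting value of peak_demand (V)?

Policy A (J := 78):
  J = 78
  B = 93 − 2·78 = -63
  V = 251 − 5·78 − 2·(-63) = -13
Policy B (B := 95, Y := 164):
  J = 66
  B = 95
  V = 251 − 5·66 − 2·95 = -269
Policy C (J + 14):
  J = 66 + 14 = 80
  B = 93 − 2·80 = -67
  V = 251 − 5·80 − 2·(-67) = -15
Comparing — Policy A: V=-13, Policy B: V=-269, Policy C: V=-15. Lowest is -269 (Policy B).

-269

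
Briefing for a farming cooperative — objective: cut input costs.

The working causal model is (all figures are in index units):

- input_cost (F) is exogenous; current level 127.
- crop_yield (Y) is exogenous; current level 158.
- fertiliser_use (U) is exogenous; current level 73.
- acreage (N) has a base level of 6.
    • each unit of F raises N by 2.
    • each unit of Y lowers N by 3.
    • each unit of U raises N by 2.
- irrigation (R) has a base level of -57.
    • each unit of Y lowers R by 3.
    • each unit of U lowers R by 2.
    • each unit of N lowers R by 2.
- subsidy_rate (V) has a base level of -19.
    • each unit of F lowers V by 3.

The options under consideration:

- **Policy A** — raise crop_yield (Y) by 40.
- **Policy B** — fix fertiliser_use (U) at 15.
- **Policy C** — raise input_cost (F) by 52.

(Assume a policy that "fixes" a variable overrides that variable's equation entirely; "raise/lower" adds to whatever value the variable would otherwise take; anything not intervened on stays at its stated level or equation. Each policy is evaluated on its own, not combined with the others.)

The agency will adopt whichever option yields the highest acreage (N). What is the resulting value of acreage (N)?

Policy A (Y + 40):
  F = 127
  Y = 158 + 40 = 198
  U = 73
  N = 6 + 2·127 − 3·198 + 2·73 = -188
Policy B (U := 15):
  F = 127
  Y = 158
  U = 15
  N = 6 + 2·127 − 3·158 + 2·15 = -184
Policy C (F + 52):
  F = 127 + 52 = 179
  Y = 158
  U = 73
  N = 6 + 2·179 − 3·158 + 2·73 = 36
Comparing — Policy A: N=-188, Policy B: N=-184, Policy C: N=36. Highest is 36 (Policy C).

36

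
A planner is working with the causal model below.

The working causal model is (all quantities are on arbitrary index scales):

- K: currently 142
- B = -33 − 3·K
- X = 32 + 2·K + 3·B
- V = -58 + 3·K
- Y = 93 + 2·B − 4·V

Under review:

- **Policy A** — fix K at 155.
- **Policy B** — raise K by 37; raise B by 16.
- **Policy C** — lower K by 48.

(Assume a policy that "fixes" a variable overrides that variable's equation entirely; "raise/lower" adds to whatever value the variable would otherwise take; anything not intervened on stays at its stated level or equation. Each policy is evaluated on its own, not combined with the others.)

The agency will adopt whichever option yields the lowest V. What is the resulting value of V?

Policy A (K := 155):
  K = 155
  V = -58 + 3·155 = 407
Policy B (K + 37, B + 16):
  K = 142 + 37 = 179
  V = -58 + 3·179 = 479
Policy C (K − 48):
  K = 142 − 48 = 94
  V = -58 + 3·94 = 224
Comparing — Policy A: V=407, Policy B: V=479, Policy C: V=224. Lowest is 224 (Policy C).

224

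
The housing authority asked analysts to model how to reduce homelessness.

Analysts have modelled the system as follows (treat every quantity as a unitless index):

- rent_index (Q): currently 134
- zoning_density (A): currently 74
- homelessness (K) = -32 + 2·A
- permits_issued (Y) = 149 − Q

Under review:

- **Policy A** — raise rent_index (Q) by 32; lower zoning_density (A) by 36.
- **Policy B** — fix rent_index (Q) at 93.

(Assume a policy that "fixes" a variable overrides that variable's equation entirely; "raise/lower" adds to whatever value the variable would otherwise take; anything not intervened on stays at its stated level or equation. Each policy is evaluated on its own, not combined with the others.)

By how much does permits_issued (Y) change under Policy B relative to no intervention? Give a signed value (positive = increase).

41

Baseline:
  Q = 134
  Y = 149 − 134 = 15
Policy B (Q := 93):
  Q = 93
  Y = 149 − 93 = 56
Change in Y: 56 − 15 = 41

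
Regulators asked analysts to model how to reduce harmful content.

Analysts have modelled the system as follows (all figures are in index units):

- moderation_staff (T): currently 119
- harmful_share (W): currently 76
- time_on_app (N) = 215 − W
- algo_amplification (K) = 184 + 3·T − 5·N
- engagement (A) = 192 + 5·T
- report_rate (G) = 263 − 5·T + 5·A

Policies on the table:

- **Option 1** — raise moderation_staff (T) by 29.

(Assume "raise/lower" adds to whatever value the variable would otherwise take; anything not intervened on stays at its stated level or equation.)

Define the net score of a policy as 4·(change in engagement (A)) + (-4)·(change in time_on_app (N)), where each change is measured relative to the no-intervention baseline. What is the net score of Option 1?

Baseline:
  T = 119
  W = 76
  N = 215 − 76 = 139
  A = 192 + 5·119 = 787
Option 1 (T + 29):
  T = 119 + 29 = 148
  W = 76
  N = 215 − 76 = 139
  A = 192 + 5·148 = 932
ΔA = 932 − 787 = 145; ΔN = 139 − 139 = 0
Score = 4·145 + (-4)·0 = 580

580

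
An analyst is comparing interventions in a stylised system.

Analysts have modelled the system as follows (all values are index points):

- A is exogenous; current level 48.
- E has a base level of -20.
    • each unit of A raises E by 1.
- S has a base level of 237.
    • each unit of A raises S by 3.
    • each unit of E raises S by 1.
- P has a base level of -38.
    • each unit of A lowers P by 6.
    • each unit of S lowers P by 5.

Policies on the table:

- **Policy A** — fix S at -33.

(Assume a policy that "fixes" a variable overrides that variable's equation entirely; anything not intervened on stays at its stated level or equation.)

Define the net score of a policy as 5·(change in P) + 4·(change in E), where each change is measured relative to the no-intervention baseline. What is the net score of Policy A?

Baseline:
  A = 48
  E = -20 + 48 = 28
  S = 237 + 3·48 + 28 = 409
  P = -38 − 6·48 − 5·409 = -2371
Policy A (S := -33):
  A = 48
  E = -20 + 48 = 28
  S = -33
  P = -38 − 6·48 − 5·(-33) = -161
ΔP = -161 − (-2371) = 2210; ΔE = 28 − 28 = 0
Score = 5·2210 + 4·0 = 11050

11050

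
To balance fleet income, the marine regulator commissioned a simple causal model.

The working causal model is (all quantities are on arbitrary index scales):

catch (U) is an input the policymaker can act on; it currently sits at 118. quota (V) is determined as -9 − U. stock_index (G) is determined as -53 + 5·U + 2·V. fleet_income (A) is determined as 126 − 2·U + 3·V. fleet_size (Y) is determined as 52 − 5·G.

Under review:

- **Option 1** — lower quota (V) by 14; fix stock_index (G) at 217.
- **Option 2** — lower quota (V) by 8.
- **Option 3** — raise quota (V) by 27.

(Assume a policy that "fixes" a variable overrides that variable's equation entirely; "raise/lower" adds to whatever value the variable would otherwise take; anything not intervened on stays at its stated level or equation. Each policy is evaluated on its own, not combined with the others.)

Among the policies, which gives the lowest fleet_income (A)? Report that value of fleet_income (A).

-533

Option 1 (V − 14, G := 217):
  U = 118
  V = -9 − 118 (−14 from intervention) = -141
  A = 126 − 2·118 + 3·(-141) = -533
Option 2 (V − 8):
  U = 118
  V = -9 − 118 (−8 from intervention) = -135
  A = 126 − 2·118 + 3·(-135) = -515
Option 3 (V + 27):
  U = 118
  V = -9 − 118 (+27 from intervention) = -100
  A = 126 − 2·118 + 3·(-100) = -410
Comparing — Option 1: A=-533, Option 2: A=-515, Option 3: A=-410. Lowest is -533 (Option 1).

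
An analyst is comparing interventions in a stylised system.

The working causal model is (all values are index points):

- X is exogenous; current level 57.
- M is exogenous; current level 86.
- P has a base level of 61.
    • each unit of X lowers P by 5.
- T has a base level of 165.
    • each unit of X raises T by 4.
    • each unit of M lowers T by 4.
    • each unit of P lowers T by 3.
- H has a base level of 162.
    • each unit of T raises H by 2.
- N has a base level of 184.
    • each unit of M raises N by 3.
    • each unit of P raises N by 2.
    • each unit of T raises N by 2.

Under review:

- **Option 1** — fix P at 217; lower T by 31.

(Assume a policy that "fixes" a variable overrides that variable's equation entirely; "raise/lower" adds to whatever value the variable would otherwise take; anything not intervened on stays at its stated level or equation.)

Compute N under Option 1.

Option 1 (P := 217, T − 31):
  X = 57
  M = 86
  P = 217
  T = 165 + 4·57 − 4·86 − 3·217 (−31 from intervention) = -633
  N = 184 + 3·86 + 2·217 + 2·(-633) = -390

-390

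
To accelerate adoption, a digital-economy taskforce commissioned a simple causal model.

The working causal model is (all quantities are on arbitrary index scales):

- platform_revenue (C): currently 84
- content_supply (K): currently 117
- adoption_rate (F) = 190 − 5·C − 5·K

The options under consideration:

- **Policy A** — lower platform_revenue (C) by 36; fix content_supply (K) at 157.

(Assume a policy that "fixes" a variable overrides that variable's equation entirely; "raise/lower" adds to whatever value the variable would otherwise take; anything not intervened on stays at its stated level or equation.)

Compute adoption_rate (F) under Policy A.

Policy A (C − 36, K := 157):
  C = 84 − 36 = 48
  K = 157
  F = 190 − 5·48 − 5·157 = -835

-835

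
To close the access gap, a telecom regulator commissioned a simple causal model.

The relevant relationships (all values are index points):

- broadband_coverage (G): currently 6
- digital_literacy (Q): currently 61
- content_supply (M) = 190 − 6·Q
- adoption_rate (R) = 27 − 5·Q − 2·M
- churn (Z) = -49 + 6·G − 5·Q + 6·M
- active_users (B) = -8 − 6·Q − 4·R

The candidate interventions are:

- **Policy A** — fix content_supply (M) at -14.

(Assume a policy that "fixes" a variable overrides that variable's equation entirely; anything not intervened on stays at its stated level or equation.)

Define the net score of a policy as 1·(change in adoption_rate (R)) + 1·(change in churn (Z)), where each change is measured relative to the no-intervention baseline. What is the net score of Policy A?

Baseline:
  G = 6
  Q = 61
  M = 190 − 6·61 = -176
  R = 27 − 5·61 − 2·(-176) = 74
  Z = -49 + 6·6 − 5·61 + 6·(-176) = -1374
Policy A (M := -14):
  G = 6
  Q = 61
  M = -14
  R = 27 − 5·61 − 2·(-14) = -250
  Z = -49 + 6·6 − 5·61 + 6·(-14) = -402
ΔR = -250 − 74 = -324; ΔZ = -402 − (-1374) = 972
Score = 1·(-324) + 1·972 = 648

648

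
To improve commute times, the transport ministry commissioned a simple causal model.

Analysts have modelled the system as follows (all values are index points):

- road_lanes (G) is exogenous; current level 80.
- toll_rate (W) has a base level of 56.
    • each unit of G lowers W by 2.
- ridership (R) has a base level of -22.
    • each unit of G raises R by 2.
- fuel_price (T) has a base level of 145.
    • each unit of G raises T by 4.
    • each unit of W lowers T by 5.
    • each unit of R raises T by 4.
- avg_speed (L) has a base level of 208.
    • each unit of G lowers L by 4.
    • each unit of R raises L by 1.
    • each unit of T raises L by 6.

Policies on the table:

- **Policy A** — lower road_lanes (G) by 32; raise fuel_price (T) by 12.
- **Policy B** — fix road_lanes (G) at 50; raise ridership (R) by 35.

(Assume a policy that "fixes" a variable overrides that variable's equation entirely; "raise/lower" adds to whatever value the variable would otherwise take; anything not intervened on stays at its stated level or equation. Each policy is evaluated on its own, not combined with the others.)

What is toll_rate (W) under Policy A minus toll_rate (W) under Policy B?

4

Policy A (G − 32, T + 12):
  G = 80 − 32 = 48
  W = 56 − 2·48 = -40
Policy B (G := 50, R + 35):
  G = 50
  W = 56 − 2·50 = -44
W: -40 − (-44) = 4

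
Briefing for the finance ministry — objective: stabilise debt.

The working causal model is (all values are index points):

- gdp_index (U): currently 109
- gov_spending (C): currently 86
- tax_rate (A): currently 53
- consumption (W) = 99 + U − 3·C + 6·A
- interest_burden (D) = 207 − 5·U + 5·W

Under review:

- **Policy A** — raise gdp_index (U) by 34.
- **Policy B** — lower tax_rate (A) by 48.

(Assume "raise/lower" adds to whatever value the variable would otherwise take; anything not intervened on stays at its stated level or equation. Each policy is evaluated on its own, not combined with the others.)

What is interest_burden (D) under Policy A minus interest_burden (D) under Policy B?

1440

Policy A (U + 34):
  U = 109 + 34 = 143
  C = 86
  A = 53
  W = 99 + 143 − 3·86 + 6·53 = 302
  D = 207 − 5·143 + 5·302 = 1002
Policy B (A − 48):
  U = 109
  C = 86
  A = 53 − 48 = 5
  W = 99 + 109 − 3·86 + 6·5 = -20
  D = 207 − 5·109 + 5·(-20) = -438
D: 1002 − (-438) = 1440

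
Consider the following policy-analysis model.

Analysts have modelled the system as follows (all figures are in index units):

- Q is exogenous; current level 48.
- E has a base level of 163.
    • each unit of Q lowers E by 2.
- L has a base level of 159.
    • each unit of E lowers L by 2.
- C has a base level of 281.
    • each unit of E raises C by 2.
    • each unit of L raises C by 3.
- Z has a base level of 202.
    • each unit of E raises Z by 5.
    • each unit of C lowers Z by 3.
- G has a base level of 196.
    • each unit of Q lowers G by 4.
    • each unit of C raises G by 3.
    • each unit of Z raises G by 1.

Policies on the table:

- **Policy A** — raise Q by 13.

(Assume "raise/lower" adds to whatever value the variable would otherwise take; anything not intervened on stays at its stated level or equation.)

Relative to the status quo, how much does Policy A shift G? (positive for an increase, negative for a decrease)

Baseline:
  Q = 48
  E = 163 − 2·48 = 67
  L = 159 − 2·67 = 25
  C = 281 + 2·67 + 3·25 = 490
  Z = 202 + 5·67 − 3·490 = -933
  G = 196 − 4·48 + 3·490 + (-933) = 541
Policy A (Q + 13):
  Q = 48 + 13 = 61
  E = 163 − 2·61 = 41
  L = 159 − 2·41 = 77
  C = 281 + 2·41 + 3·77 = 594
  Z = 202 + 5·41 − 3·594 = -1375
  G = 196 − 4·61 + 3·594 + (-1375) = 359
Change in G: 359 − 541 = -182

-182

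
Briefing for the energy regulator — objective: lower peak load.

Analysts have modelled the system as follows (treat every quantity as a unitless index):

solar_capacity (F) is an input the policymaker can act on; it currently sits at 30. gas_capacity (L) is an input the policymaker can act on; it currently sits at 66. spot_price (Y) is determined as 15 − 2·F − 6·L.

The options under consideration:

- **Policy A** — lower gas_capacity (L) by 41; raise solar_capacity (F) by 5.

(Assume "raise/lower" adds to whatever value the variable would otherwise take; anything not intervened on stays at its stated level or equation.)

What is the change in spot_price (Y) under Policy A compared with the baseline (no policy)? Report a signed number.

Baseline:
  F = 30
  L = 66
  Y = 15 − 2·30 − 6·66 = -441
Policy A (L − 41, F + 5):
  F = 30 + 5 = 35
  L = 66 − 41 = 25
  Y = 15 − 2·35 − 6·25 = -205
Change in Y: -205 − (-441) = 236

236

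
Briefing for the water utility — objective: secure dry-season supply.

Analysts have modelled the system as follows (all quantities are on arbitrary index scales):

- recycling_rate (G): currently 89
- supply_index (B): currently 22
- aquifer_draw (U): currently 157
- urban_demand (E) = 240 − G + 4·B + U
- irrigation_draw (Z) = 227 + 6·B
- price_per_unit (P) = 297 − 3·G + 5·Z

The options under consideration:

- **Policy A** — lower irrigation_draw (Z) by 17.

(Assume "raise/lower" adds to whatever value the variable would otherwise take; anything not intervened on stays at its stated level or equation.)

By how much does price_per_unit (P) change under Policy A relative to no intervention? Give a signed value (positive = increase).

Baseline:
  G = 89
  B = 22
  Z = 227 + 6·22 = 359
  P = 297 − 3·89 + 5·359 = 1825
Policy A (Z − 17):
  G = 89
  B = 22
  Z = 227 + 6·22 (−17 from intervention) = 342
  P = 297 − 3·89 + 5·342 = 1740
Change in P: 1740 − 1825 = -85

-85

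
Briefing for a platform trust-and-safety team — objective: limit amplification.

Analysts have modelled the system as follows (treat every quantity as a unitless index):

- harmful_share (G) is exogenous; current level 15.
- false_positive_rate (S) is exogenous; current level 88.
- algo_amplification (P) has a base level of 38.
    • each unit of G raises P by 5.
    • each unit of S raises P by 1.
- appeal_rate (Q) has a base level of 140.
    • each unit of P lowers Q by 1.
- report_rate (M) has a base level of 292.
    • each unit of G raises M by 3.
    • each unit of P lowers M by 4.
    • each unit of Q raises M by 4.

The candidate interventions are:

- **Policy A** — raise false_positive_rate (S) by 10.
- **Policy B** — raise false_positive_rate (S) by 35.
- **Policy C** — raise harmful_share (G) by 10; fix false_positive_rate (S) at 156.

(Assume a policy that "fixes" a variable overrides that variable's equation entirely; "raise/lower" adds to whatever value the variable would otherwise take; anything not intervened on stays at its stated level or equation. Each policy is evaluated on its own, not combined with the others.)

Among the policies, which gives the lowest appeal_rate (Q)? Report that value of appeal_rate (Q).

Policy A (S + 10):
  G = 15
  S = 88 + 10 = 98
  P = 38 + 5·15 + 98 = 211
  Q = 140 − 211 = -71
Policy B (S + 35):
  G = 15
  S = 88 + 35 = 123
  P = 38 + 5·15 + 123 = 236
  Q = 140 − 236 = -96
Policy C (G + 10, S := 156):
  G = 15 + 10 = 25
  S = 156
  P = 38 + 5·25 + 156 = 319
  Q = 140 − 319 = -179
Comparing — Policy A: Q=-71, Policy B: Q=-96, Policy C: Q=-179. Lowest is -179 (Policy C).

-179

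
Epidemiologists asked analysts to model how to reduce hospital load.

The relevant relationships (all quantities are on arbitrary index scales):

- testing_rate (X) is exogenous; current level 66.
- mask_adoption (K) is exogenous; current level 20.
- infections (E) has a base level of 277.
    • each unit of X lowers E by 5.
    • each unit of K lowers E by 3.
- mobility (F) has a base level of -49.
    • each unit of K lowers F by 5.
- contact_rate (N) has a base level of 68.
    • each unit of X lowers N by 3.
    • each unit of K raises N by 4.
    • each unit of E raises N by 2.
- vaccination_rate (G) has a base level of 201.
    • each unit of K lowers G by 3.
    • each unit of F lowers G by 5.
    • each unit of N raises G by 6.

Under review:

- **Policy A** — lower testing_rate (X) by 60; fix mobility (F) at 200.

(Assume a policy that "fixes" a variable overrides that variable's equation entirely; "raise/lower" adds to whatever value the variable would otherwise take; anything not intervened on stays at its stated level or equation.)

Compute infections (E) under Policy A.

187

Policy A (X − 60, F := 200):
  X = 66 − 60 = 6
  K = 20
  E = 277 − 5·6 − 3·20 = 187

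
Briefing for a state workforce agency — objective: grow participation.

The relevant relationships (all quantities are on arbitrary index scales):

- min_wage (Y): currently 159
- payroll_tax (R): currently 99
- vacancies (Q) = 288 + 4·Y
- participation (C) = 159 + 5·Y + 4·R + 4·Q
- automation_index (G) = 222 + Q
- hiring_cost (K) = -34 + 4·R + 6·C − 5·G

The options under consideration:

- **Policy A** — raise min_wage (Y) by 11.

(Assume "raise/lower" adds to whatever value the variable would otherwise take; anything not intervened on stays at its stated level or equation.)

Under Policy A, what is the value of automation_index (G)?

1190

Policy A (Y + 11):
  Y = 159 + 11 = 170
  Q = 288 + 4·170 = 968
  G = 222 + 968 = 1190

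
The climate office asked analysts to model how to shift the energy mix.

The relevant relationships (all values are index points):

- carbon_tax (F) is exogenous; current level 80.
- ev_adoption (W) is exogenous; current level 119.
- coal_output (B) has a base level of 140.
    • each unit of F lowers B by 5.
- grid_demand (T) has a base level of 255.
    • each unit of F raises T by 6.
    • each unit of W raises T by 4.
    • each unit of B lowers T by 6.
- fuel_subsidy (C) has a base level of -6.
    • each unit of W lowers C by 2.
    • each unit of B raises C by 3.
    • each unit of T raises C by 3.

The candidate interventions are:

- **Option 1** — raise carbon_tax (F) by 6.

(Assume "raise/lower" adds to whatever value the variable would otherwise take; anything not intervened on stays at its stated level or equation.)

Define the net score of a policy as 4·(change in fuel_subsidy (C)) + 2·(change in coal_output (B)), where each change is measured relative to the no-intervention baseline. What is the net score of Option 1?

Baseline:
  F = 80
  W = 119
  B = 140 − 5·80 = -260
  T = 255 + 6·80 + 4·119 − 6·(-260) = 2771
  C = -6 − 2·119 + 3·(-260) + 3·2771 = 7289
Option 1 (F + 6):
  F = 80 + 6 = 86
  W = 119
  B = 140 − 5·86 = -290
  T = 255 + 6·86 + 4·119 − 6·(-290) = 2987
  C = -6 − 2·119 + 3·(-290) + 3·2987 = 7847
ΔC = 7847 − 7289 = 558; ΔB = -290 − (-260) = -30
Score = 4·558 + 2·(-30) = 2172

2172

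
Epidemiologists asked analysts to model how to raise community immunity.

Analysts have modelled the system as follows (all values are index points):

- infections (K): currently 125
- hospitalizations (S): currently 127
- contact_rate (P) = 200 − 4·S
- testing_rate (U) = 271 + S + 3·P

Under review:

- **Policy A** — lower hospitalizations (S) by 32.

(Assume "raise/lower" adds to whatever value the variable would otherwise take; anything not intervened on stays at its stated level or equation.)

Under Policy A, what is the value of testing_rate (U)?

-174

Policy A (S − 32):
  S = 127 − 32 = 95
  P = 200 − 4·95 = -180
  U = 271 + 95 + 3·(-180) = -174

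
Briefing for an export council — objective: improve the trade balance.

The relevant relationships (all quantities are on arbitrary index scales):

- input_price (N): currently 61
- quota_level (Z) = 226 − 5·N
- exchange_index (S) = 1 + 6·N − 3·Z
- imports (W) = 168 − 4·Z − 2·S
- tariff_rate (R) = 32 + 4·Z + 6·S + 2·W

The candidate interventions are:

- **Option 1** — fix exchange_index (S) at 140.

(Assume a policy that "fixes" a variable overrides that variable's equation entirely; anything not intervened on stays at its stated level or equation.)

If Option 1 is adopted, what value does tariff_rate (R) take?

964

Option 1 (S := 140):
  N = 61
  Z = 226 − 5·61 = -79
  S = 140
  W = 168 − 4·(-79) − 2·140 = 204
  R = 32 + 4·(-79) + 6·140 + 2·204 = 964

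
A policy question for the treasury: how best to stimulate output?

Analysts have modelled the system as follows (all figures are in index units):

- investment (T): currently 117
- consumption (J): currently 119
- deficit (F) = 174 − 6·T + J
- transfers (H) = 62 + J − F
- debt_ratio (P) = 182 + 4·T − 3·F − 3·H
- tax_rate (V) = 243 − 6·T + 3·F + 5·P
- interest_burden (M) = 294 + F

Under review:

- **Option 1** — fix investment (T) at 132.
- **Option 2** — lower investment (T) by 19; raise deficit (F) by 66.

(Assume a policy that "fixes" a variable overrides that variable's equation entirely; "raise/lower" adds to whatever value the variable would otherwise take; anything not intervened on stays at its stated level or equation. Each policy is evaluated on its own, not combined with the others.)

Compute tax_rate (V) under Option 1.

-1211

Option 1 (T := 132):
  T = 132
  J = 119
  F = 174 − 6·132 + 119 = -499
  H = 62 + 119 − (-499) = 680
  P = 182 + 4·132 − 3·(-499) − 3·680 = 167
  V = 243 − 6·132 + 3·(-499) + 5·167 = -1211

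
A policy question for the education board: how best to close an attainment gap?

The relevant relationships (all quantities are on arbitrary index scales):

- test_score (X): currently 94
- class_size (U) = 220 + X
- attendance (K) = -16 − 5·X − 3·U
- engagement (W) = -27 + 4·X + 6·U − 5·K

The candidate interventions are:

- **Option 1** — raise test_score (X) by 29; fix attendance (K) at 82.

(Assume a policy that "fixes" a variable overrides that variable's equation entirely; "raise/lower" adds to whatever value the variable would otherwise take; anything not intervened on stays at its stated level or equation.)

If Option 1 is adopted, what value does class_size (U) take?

343

Option 1 (X + 29, K := 82):
  X = 94 + 29 = 123
  U = 220 + 123 = 343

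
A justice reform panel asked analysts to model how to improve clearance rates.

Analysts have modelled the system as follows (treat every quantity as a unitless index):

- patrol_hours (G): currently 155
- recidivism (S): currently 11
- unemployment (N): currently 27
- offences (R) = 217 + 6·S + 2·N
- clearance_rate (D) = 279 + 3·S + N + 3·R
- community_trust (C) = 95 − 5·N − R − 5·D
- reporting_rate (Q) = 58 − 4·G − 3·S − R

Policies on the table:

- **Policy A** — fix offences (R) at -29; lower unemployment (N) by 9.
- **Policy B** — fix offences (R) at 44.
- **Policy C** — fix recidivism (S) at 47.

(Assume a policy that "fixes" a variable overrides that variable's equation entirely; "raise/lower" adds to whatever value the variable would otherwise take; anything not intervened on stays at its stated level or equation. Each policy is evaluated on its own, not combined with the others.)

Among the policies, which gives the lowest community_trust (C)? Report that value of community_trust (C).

Policy A (R := -29, N − 9):
  S = 11
  N = 27 − 9 = 18
  R = -29
  D = 279 + 3·11 + 18 + 3·(-29) = 243
  C = 95 − 5·18 − (-29) − 5·243 = -1181
Policy B (R := 44):
  S = 11
  N = 27
  R = 44
  D = 279 + 3·11 + 27 + 3·44 = 471
  C = 95 − 5·27 − 44 − 5·471 = -2439
Policy C (S := 47):
  S = 47
  N = 27
  R = 217 + 6·47 + 2·27 = 553
  D = 279 + 3·47 + 27 + 3·553 = 2106
  C = 95 − 5·27 − 553 − 5·2106 = -11123
Comparing — Policy A: C=-1181, Policy B: C=-2439, Policy C: C=-11123. Lowest is -11123 (Policy C).

-11123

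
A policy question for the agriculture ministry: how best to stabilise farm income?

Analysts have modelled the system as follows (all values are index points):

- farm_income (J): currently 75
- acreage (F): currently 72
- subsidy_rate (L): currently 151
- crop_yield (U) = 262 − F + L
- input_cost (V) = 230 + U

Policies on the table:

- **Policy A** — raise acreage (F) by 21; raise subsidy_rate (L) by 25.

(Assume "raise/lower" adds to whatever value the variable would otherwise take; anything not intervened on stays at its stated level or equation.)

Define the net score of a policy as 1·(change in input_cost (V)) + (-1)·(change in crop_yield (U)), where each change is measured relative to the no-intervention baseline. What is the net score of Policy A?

0

Baseline:
  F = 72
  L = 151
  U = 262 − 72 + 151 = 341
  V = 230 + 341 = 571
Policy A (F + 21, L + 25):
  F = 72 + 21 = 93
  L = 151 + 25 = 176
  U = 262 − 93 + 176 = 345
  V = 230 + 345 = 575
ΔV = 575 − 571 = 4; ΔU = 345 − 341 = 4
Score = 1·4 + (-1)·4 = 0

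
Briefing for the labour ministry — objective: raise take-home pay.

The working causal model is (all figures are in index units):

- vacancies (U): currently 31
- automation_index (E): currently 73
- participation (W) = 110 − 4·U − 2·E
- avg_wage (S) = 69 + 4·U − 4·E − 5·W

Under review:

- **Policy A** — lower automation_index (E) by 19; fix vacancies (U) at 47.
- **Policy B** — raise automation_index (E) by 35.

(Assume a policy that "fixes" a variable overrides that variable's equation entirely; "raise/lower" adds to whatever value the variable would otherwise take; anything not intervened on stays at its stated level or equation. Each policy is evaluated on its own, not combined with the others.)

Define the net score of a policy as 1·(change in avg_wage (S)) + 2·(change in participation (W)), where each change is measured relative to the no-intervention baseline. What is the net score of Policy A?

Baseline:
  U = 31
  E = 73
  W = 110 − 4·31 − 2·73 = -160
  S = 69 + 4·31 − 4·73 − 5·(-160) = 701
Policy A (E − 19, U := 47):
  U = 47
  E = 73 − 19 = 54
  W = 110 − 4·47 − 2·54 = -186
  S = 69 + 4·47 − 4·54 − 5·(-186) = 971
ΔS = 971 − 701 = 270; ΔW = -186 − (-160) = -26
Score = 1·270 + 2·(-26) = 218

218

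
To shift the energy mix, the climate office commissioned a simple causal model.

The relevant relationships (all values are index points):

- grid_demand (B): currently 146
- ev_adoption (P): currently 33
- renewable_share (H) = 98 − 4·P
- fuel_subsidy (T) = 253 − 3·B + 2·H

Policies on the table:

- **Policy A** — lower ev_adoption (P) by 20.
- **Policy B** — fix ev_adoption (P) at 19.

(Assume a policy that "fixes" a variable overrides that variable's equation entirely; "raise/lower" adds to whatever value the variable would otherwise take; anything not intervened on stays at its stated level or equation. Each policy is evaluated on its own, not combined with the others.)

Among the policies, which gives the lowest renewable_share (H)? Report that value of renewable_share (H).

Policy A (P − 20):
  P = 33 − 20 = 13
  H = 98 − 4·13 = 46
Policy B (P := 19):
  P = 19
  H = 98 − 4·19 = 22
Comparing — Policy A: H=46, Policy B: H=22. Lowest is 22 (Policy B).

22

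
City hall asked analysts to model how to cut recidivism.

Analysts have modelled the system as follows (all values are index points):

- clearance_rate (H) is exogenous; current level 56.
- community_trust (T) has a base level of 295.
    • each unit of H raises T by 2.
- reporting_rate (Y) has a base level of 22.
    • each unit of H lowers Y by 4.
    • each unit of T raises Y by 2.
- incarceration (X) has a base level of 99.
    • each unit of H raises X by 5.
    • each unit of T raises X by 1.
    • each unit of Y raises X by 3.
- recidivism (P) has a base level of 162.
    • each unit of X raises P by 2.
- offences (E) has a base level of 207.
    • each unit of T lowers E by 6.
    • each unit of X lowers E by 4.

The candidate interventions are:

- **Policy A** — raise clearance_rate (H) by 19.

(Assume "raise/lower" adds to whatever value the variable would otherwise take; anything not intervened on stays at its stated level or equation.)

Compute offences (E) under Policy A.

-13483

Policy A (H + 19):
  H = 56 + 19 = 75
  T = 295 + 2·75 = 445
  Y = 22 − 4·75 + 2·445 = 612
  X = 99 + 5·75 + 445 + 3·612 = 2755
  E = 207 − 6·445 − 4·2755 = -13483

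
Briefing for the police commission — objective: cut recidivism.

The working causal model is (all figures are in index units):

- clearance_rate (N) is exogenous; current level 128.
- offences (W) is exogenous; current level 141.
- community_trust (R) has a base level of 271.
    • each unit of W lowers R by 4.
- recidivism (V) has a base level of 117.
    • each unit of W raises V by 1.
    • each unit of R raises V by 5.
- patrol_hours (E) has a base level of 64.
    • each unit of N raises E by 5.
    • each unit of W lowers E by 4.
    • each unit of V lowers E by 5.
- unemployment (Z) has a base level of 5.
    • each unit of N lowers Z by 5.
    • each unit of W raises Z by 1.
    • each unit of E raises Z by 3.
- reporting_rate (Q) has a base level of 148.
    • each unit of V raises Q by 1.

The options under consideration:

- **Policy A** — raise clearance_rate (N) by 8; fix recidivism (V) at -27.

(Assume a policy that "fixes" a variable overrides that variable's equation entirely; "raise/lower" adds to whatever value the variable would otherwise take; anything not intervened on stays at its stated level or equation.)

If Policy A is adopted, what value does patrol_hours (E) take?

Policy A (N + 8, V := -27):
  N = 128 + 8 = 136
  W = 141
  R = 271 − 4·141 = -293
  V = -27
  E = 64 + 5·136 − 4·141 − 5·(-27) = 315

315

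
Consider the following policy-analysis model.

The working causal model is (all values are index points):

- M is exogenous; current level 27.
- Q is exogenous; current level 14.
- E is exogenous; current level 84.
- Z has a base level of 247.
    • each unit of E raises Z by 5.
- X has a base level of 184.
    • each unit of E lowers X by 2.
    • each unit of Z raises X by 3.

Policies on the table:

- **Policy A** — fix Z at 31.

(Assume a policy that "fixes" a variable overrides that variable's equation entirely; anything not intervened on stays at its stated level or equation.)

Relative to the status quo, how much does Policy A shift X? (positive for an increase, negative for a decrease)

Baseline:
  E = 84
  Z = 247 + 5·84 = 667
  X = 184 − 2·84 + 3·667 = 2017
Policy A (Z := 31):
  E = 84
  Z = 31
  X = 184 − 2·84 + 3·31 = 109
Change in X: 109 − 2017 = -1908

-1908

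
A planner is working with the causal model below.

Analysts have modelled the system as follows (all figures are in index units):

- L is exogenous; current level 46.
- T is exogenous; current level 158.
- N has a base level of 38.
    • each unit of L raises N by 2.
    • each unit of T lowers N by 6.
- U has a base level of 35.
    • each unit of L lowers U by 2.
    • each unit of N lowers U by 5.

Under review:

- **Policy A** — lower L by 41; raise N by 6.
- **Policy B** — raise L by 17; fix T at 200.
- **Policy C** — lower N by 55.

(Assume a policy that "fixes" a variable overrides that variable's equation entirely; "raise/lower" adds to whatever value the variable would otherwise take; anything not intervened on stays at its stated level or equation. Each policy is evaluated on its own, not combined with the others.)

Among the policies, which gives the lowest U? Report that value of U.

Policy A (L − 41, N + 6):
  L = 46 − 41 = 5
  T = 158
  N = 38 + 2·5 − 6·158 (+6 from intervention) = -894
  U = 35 − 2·5 − 5·(-894) = 4495
Policy B (L + 17, T := 200):
  L = 46 + 17 = 63
  T = 200
  N = 38 + 2·63 − 6·200 = -1036
  U = 35 − 2·63 − 5·(-1036) = 5089
Policy C (N − 55):
  L = 46
  T = 158
  N = 38 + 2·46 − 6·158 (−55 from intervention) = -873
  U = 35 − 2·46 − 5·(-873) = 4308
Comparing — Policy A: U=4495, Policy B: U=5089, Policy C: U=4308. Lowest is 4308 (Policy C).

4308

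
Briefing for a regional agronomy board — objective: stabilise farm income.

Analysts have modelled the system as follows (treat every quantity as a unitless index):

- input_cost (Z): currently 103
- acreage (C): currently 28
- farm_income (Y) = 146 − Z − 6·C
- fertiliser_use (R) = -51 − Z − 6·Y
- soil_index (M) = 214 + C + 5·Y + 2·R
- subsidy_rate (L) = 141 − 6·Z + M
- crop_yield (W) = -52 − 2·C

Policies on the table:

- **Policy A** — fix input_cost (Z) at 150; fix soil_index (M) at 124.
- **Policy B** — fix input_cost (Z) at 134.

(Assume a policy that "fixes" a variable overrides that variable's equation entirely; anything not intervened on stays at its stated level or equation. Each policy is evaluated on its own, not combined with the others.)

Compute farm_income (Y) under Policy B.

-156

Policy B (Z := 134):
  Z = 134
  C = 28
  Y = 146 − 134 − 6·28 = -156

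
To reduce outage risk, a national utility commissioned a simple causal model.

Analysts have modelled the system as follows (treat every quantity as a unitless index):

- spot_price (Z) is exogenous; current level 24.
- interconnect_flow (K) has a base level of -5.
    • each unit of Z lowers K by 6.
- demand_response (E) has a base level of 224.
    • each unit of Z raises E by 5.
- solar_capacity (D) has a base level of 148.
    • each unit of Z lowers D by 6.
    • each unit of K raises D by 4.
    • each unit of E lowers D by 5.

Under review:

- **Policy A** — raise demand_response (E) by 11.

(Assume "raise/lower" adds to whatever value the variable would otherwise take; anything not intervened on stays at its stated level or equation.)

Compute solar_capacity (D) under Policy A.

Policy A (E + 11):
  Z = 24
  K = -5 − 6·24 = -149
  E = 224 + 5·24 (+11 from intervention) = 355
  D = 148 − 6·24 + 4·(-149) − 5·355 = -2367

-2367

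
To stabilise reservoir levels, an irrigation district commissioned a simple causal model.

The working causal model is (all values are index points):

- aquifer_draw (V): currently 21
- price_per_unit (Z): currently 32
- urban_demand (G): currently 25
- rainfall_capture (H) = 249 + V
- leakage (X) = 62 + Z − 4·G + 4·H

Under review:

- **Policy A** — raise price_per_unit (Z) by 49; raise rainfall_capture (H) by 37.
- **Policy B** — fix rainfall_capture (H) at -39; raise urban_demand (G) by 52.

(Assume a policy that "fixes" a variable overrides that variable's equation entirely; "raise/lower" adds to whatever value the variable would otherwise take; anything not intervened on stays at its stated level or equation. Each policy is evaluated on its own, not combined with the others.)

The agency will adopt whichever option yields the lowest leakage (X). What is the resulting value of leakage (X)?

Policy A (Z + 49, H + 37):
  V = 21
  Z = 32 + 49 = 81
  G = 25
  H = 249 + 21 (+37 from intervention) = 307
  X = 62 + 81 − 4·25 + 4·307 = 1271
Policy B (H := -39, G + 52):
  V = 21
  Z = 32
  G = 25 + 52 = 77
  H = -39
  X = 62 + 32 − 4·77 + 4·(-39) = -370
Comparing — Policy A: X=1271, Policy B: X=-370. Lowest is -370 (Policy B).

-370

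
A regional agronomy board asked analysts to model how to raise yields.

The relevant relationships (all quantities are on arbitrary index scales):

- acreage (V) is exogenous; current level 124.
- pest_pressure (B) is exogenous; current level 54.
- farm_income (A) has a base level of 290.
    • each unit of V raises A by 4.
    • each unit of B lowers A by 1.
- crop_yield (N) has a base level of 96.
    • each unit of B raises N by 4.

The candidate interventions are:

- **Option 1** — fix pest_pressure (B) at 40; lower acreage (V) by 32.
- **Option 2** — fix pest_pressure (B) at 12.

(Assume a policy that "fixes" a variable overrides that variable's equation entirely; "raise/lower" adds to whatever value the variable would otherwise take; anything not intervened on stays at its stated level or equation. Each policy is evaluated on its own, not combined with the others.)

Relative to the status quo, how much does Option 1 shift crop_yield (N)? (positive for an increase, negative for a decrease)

Baseline:
  B = 54
  N = 96 + 4·54 = 312
Option 1 (B := 40, V − 32):
  B = 40
  N = 96 + 4·40 = 256
Change in N: 256 − 312 = -56

-56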